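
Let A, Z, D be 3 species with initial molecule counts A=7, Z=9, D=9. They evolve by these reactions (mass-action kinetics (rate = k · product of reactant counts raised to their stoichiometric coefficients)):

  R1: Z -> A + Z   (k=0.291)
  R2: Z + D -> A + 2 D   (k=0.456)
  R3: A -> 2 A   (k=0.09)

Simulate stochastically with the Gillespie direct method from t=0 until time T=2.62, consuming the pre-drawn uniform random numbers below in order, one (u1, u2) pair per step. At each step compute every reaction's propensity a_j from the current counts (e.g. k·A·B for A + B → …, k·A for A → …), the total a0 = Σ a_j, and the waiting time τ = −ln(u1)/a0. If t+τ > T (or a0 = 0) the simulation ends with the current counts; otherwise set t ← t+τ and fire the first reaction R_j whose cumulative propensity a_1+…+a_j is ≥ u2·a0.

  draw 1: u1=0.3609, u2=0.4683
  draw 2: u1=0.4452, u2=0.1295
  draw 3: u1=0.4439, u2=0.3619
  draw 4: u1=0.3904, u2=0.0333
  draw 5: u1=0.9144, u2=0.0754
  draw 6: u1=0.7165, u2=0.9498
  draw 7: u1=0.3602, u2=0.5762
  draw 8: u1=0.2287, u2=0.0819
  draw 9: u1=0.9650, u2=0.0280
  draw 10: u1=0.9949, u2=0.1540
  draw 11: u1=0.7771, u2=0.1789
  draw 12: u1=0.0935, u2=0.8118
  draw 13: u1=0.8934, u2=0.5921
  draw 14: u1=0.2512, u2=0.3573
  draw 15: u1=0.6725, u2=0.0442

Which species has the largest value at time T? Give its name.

Dominant species at T: A

t=0.000: A=7 Z=9 D=9
Draw 1: a1=2.619, a2=36.936, a3=0.630, a0=40.185; τ=−ln(0.3609)/40.185=0.025 → t=0.025; u2·a0=0.4683·40.185=18.819; a1=2.619 < 18.819 ≤ a1+a2=39.555 → R2 fires; A=8 Z=8 D=10
Draw 2: a1=2.328, a2=36.480, a3=0.720, a0=39.528; τ=−ln(0.4452)/39.528=0.020 → t=0.046; u2·a0=0.1295·39.528=5.119; a1=2.328 < 5.119 ≤ a1+a2=38.808 → R2 fires; A=9 Z=7 D=11
Draw 3: a1=2.037, a2=35.112, a3=0.810, a0=37.959; τ=−ln(0.4439)/37.959=0.021 → t=0.067; u2·a0=0.3619·37.959=13.737; a1=2.037 < 13.737 ≤ a1+a2=37.149 → R2 fires; A=10 Z=6 D=12
Draw 4: a1=1.746, a2=32.832, a3=0.900, a0=35.478; τ=−ln(0.3904)/35.478=0.027 → t=0.094; u2·a0=0.0333·35.478=1.181 ≤ a1=1.746 → R1 fires; A=11 Z=6 D=12
Draw 5: a1=1.746, a2=32.832, a3=0.990, a0=35.568; τ=−ln(0.9144)/35.568=0.003 → t=0.096; u2·a0=0.0754·35.568=2.682; a1=1.746 < 2.682 ≤ a1+a2=34.578 → R2 fires; A=12 Z=5 D=13
Draw 6: a1=1.455, a2=29.640, a3=1.080, a0=32.175; τ=−ln(0.7165)/32.175=0.010 → t=0.107; u2·a0=0.9498·32.175=30.560; a1=1.455 < 30.560 ≤ a1+a2=31.095 → R2 fires; A=13 Z=4 D=14
Draw 7: a1=1.164, a2=25.536, a3=1.170, a0=27.870; τ=−ln(0.3602)/27.870=0.037 → t=0.143; u2·a0=0.5762·27.870=16.059; a1=1.164 < 16.059 ≤ a1+a2=26.700 → R2 fires; A=14 Z=3 D=15
Draw 8: a1=0.873, a2=20.520, a3=1.260, a0=22.653; τ=−ln(0.2287)/22.653=0.065 → t=0.208; u2·a0=0.0819·22.653=1.855; a1=0.873 < 1.855 ≤ a1+a2=21.393 → R2 fires; A=15 Z=2 D=16
Draw 9: a1=0.582, a2=14.592, a3=1.350, a0=16.524; τ=−ln(0.9650)/16.524=0.002 → t=0.211; u2·a0=0.0280·16.524=0.463 ≤ a1=0.582 → R1 fires; A=16 Z=2 D=16
Draw 10: a1=0.582, a2=14.592, a3=1.440, a0=16.614; τ=−ln(0.9949)/16.614=0.000 → t=0.211; u2·a0=0.1540·16.614=2.559; a1=0.582 < 2.559 ≤ a1+a2=15.174 → R2 fires; A=17 Z=1 D=17
Draw 11: a1=0.291, a2=7.752, a3=1.530, a0=9.573; τ=−ln(0.7771)/9.573=0.026 → t=0.237; u2·a0=0.1789·9.573=1.713; a1=0.291 < 1.713 ≤ a1+a2=8.043 → R2 fires; A=18 Z=0 D=18
Draw 12: a1=0.000, a2=0.000, a3=1.620, a0=1.620; τ=−ln(0.0935)/1.620=1.463 → t=1.700; u2·a0=0.8118·1.620=1.315; a1+a2=0.000 < 1.315 ≤ a1+…+a3=1.620 → R3 fires; A=19 Z=0 D=18
Draw 13: a1=0.000, a2=0.000, a3=1.710, a0=1.710; τ=−ln(0.8934)/1.710=0.066 → t=1.766; u2·a0=0.5921·1.710=1.012; a1+a2=0.000 < 1.012 ≤ a1+…+a3=1.710 → R3 fires; A=20 Z=0 D=18
Draw 14: a1=0.000, a2=0.000, a3=1.800, a0=1.800; τ=−ln(0.2512)/1.800=0.768 → t=2.533; u2·a0=0.3573·1.800=0.643; a1+a2=0.000 < 0.643 ≤ a1+…+a3=1.800 → R3 fires; A=21 Z=0 D=18
Draw 15: a1=0.000, a2=0.000, a3=1.890, a0=1.890; τ=−ln(0.6725)/1.890=0.210 → t=2.743 > T=2.62: stop.
At T=2.62: A=21 Z=0 D=18; the largest is A.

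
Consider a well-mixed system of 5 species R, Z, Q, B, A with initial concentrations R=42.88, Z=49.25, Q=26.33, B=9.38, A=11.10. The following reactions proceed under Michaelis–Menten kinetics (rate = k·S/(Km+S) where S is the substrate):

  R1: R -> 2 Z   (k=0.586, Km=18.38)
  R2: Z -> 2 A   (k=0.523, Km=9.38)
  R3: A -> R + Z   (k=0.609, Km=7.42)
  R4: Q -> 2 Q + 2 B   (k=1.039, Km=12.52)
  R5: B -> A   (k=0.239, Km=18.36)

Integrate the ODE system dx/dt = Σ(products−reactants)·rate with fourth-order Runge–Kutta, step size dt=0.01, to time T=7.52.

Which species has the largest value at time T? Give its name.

Dominant species at T: Z

RK4 with dt=0.01: 752 steps to T=7.52. Trajectory (selected grid times):
t=0.00: R=42.88 Z=49.25 Q=26.33 B=9.38 A=11.10
t=0.84: R=42.84 Z=49.88 Q=26.92 B=10.50 A=11.60
t=1.67: R=42.82 Z=50.50 Q=27.51 B=11.60 A=12.10
t=2.51: R=42.79 Z=51.14 Q=28.12 B=12.73 A=12.60
t=3.34: R=42.77 Z=51.78 Q=28.71 B=13.84 A=13.09
t=4.18: R=42.76 Z=52.42 Q=29.32 B=14.97 A=13.60
t=5.01: R=42.74 Z=53.06 Q=29.93 B=16.09 A=14.10
t=5.85: R=42.74 Z=53.71 Q=30.55 B=17.23 A=14.60
t=6.68: R=42.73 Z=54.36 Q=31.16 B=18.36 A=15.10
t=7.52: R=42.73 Z=55.02 Q=31.79 B=19.51 A=15.61
At T=7.52: R=42.73 Z=55.02 Q=31.79 B=19.51 A=15.61; the largest is Z.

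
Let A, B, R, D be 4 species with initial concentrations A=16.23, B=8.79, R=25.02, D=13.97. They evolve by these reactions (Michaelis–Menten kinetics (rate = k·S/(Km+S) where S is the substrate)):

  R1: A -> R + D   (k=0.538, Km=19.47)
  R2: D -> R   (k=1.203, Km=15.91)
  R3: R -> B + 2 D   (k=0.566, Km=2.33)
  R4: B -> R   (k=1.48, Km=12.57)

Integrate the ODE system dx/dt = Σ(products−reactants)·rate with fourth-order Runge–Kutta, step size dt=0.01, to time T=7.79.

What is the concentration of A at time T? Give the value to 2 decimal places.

A at T = 14.39

RK4 with dt=0.01: 779 steps to T=7.79. Trajectory (selected grid times):
t=0.00: A=16.23 B=8.79 R=25.02 D=13.97
t=0.87: A=16.02 B=8.71 R=25.80 D=14.59
t=1.73: A=15.81 B=8.64 R=26.59 D=15.19
t=2.60: A=15.60 B=8.57 R=27.38 D=15.79
t=3.46: A=15.40 B=8.50 R=28.17 D=16.37
t=4.33: A=15.19 B=8.44 R=28.98 D=16.95
t=5.19: A=14.99 B=8.38 R=29.78 D=17.52
t=6.06: A=14.79 B=8.32 R=30.59 D=18.08
t=6.92: A=14.59 B=8.27 R=31.39 D=18.63
t=7.79: A=14.39 B=8.22 R=32.21 D=19.18
Read off A at T=7.79: 14.39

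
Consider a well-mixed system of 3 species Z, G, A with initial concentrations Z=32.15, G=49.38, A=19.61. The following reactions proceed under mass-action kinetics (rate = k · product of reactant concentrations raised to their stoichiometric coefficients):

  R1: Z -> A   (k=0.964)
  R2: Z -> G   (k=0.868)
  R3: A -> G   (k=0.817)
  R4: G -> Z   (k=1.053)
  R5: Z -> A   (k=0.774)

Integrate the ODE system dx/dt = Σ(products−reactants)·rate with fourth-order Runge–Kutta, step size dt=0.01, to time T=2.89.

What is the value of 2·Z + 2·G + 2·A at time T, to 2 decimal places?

Value at T = 202.28

Check how each reaction changes W = 2·Z + 2·G + 2·A (weight of products minus weight of reactants):
R1: Z -> A: (2·1) − (2·1) = 2 − 2 = 0
R2: Z -> G: (2·1) − (2·1) = 2 − 2 = 0
R3: A -> G: (2·1) − (2·1) = 2 − 2 = 0
R4: G -> Z: (2·1) − (2·1) = 2 − 2 = 0
R5: Z -> A: (2·1) − (2·1) = 2 − 2 = 0
Every reaction leaves W unchanged, so W is conserved and no simulation is needed: W(T) = W(0) = 2·32.15 + 2·49.38 + 2·19.61 = 202.28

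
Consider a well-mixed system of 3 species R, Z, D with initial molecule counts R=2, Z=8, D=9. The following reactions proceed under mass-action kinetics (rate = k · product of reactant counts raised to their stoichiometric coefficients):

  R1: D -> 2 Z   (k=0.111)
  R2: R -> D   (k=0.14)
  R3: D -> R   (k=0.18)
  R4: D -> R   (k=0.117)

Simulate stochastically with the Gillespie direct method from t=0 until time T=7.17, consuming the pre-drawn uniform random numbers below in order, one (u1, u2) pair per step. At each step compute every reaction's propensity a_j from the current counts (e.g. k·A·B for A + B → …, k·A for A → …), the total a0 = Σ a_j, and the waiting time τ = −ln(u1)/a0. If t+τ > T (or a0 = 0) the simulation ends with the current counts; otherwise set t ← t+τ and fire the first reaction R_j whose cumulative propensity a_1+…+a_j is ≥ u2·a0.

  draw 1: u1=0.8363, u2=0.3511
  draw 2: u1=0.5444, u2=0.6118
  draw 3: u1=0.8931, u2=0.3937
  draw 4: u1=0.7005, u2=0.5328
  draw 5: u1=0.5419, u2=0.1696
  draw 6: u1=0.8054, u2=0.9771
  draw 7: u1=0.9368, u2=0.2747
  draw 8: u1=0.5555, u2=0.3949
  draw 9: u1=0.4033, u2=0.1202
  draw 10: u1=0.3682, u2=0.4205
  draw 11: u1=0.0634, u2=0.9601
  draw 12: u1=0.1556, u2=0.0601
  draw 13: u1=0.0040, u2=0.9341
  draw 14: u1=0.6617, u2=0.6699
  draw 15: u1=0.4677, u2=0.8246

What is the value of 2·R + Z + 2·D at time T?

Check how each reaction changes W = 2·R + Z + 2·D (weight of products minus weight of reactants):
R1: D -> 2 Z: (1·2) − (2·1) = 2 − 2 = 0
R2: R -> D: (2·1) − (2·1) = 2 − 2 = 0
R3: D -> R: (2·1) − (2·1) = 2 − 2 = 0
R4: D -> R: (2·1) − (2·1) = 2 − 2 = 0
Every reaction leaves W unchanged, so W is conserved and no simulation is needed: W(T) = W(0) = 2·2 + 8 + 2·9 = 30

Value at T = 30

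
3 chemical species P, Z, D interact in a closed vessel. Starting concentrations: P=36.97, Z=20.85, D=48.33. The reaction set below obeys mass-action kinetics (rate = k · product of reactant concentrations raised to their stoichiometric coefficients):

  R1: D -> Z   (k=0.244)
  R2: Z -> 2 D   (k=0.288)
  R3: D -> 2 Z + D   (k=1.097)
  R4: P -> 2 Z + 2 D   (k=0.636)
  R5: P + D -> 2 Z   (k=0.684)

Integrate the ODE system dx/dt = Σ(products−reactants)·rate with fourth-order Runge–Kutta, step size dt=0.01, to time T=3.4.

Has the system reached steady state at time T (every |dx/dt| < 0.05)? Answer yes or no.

Steady state at T: no

RK4 with dt=0.01: 340 steps to T=3.4. Trajectory (selected grid times):
t=0.00: P=36.97 Z=20.85 D=48.33
t=0.38: P=0.03 Z=109.25 D=32.61
t=0.76: P=0.00 Z=136.35 D=55.10
t=1.13: P=0.00 Z=181.11 D=82.43
t=1.51: P=0.00 Z=250.55 D=119.89
t=1.89: P=0.00 Z=351.68 D=171.74
t=2.27: P=0.00 Z=496.63 D=244.53
t=2.64: P=0.00 Z=696.65 D=344.15
t=3.02: P=0.00 Z=987.20 D=488.37
t=3.40: P=0.00 Z=1399.54 D=692.74
Rates at T: R1=169.0291, R2=403.0661, R3=759.9383, R4=0.0000, R5=0.0000
dx/dt at T (Σ net stoichiometry × rate): P=-0.0000, Z=+1285.8397, D=+637.1031
Largest |dx/dt| is |+1285.8397| (Z) ≥ 0.05 → not steady.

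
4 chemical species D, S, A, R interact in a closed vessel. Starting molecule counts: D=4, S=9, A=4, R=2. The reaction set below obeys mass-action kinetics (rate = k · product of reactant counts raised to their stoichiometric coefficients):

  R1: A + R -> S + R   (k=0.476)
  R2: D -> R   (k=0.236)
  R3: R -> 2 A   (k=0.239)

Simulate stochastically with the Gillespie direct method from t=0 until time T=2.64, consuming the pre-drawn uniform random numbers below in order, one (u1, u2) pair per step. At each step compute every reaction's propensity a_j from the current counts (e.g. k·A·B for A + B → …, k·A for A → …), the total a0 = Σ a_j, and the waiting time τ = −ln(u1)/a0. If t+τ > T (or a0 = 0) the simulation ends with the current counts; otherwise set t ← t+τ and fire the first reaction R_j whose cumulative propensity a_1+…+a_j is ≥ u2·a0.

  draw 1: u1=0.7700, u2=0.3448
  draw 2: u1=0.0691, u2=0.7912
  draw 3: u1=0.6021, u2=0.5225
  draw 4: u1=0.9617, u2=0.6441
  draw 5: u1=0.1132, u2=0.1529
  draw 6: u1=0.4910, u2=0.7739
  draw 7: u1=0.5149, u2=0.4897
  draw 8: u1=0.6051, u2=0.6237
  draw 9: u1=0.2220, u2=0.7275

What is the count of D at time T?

t=0.000: D=4 S=9 A=4 R=2
Draw 1: a1=3.808, a2=0.944, a3=0.478, a0=5.230; τ=−ln(0.7700)/5.230=0.050 → t=0.050; u2·a0=0.3448·5.230=1.803 ≤ a1=3.808 → R1 fires; D=4 S=10 A=3 R=2
Draw 2: a1=2.856, a2=0.944, a3=0.478, a0=4.278; τ=−ln(0.0691)/4.278=0.625 → t=0.675; u2·a0=0.7912·4.278=3.385; a1=2.856 < 3.385 ≤ a1+a2=3.800 → R2 fires; D=3 S=10 A=3 R=3
Draw 3: a1=4.284, a2=0.708, a3=0.717, a0=5.709; τ=−ln(0.6021)/5.709=0.089 → t=0.763; u2·a0=0.5225·5.709=2.983 ≤ a1=4.284 → R1 fires; D=3 S=11 A=2 R=3
Draw 4: a1=2.856, a2=0.708, a3=0.717, a0=4.281; τ=−ln(0.9617)/4.281=0.009 → t=0.773; u2·a0=0.6441·4.281=2.757 ≤ a1=2.856 → R1 fires; D=3 S=12 A=1 R=3
Draw 5: a1=1.428, a2=0.708, a3=0.717, a0=2.853; τ=−ln(0.1132)/2.853=0.764 → t=1.536; u2·a0=0.1529·2.853=0.436 ≤ a1=1.428 → R1 fires; D=3 S=13 A=0 R=3
Draw 6: a1=0.000, a2=0.708, a3=0.717, a0=1.425; τ=−ln(0.4910)/1.425=0.499 → t=2.035; u2·a0=0.7739·1.425=1.103; a1+a2=0.708 < 1.103 ≤ a1+…+a3=1.425 → R3 fires; D=3 S=13 A=2 R=2
Draw 7: a1=1.904, a2=0.708, a3=0.478, a0=3.090; τ=−ln(0.5149)/3.090=0.215 → t=2.250; u2·a0=0.4897·3.090=1.513 ≤ a1=1.904 → R1 fires; D=3 S=14 A=1 R=2
Draw 8: a1=0.952, a2=0.708, a3=0.478, a0=2.138; τ=−ln(0.6051)/2.138=0.235 → t=2.485; u2·a0=0.6237·2.138=1.333; a1=0.952 < 1.333 ≤ a1+a2=1.660 → R2 fires; D=2 S=14 A=1 R=3
Draw 9: a1=1.428, a2=0.472, a3=0.717, a0=2.617; τ=−ln(0.2220)/2.617=0.575 → t=3.060 > T=2.64: stop.
Read off D at T=2.64: 2

D at T = 2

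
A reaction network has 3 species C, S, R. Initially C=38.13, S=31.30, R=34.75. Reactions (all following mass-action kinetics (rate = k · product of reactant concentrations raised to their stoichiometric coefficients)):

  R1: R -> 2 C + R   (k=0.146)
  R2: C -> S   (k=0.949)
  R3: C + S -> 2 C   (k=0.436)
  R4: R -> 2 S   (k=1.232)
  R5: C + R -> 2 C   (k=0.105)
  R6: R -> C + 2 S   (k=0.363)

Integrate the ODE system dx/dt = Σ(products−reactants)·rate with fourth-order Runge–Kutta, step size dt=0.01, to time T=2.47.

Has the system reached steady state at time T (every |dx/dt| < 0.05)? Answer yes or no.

RK4 with dt=0.01: 247 steps to T=2.47. Trajectory (selected grid times):
t=0.00: C=38.13 S=31.30 R=34.75
t=0.27: C=107.89 S=2.35 R=1.80
t=0.55: C=110.12 S=2.18 R=0.05
t=0.82: C=110.18 S=2.18 R=0.00
t=1.10: C=110.18 S=2.18 R=0.00
t=1.37: C=110.18 S=2.18 R=0.00
t=1.65: C=110.18 S=2.18 R=0.00
t=1.92: C=110.18 S=2.18 R=0.00
t=2.20: C=110.18 S=2.18 R=0.00
t=2.47: C=110.18 S=2.18 R=0.00
Rates at T: R1=0.0000, R2=104.5584, R3=104.5584, R4=0.0000, R5=0.0000, R6=0.0000
dx/dt at T (Σ net stoichiometry × rate): C=+0.0000, S=-0.0000, R=-0.0000
Largest |dx/dt| is |+0.0000| (C) < 0.05 → steady.

Steady state at T: yes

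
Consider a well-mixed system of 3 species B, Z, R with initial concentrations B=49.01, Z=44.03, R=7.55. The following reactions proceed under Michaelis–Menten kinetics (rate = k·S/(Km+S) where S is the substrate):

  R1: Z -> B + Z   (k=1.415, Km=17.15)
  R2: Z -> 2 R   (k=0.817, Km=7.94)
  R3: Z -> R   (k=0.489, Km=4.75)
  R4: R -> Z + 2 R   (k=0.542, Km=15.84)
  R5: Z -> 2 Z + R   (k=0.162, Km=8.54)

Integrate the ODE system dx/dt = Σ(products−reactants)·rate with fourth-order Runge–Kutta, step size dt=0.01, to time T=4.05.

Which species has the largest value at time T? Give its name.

RK4 with dt=0.01: 405 steps to T=4.05. Trajectory (selected grid times):
t=0.00: B=49.01 Z=44.03 R=7.55
t=0.45: B=49.47 Z=43.66 R=8.51
t=0.90: B=49.92 Z=43.30 R=9.48
t=1.35: B=50.38 Z=42.95 R=10.46
t=1.80: B=50.83 Z=42.60 R=11.44
t=2.25: B=51.29 Z=42.26 R=12.42
t=2.70: B=51.74 Z=41.92 R=13.41
t=3.15: B=52.19 Z=41.59 R=14.40
t=3.60: B=52.64 Z=41.26 R=15.39
t=4.05: B=53.09 Z=40.94 R=16.38
At T=4.05: B=53.09 Z=40.94 R=16.38; the largest is B.

Dominant species at T: B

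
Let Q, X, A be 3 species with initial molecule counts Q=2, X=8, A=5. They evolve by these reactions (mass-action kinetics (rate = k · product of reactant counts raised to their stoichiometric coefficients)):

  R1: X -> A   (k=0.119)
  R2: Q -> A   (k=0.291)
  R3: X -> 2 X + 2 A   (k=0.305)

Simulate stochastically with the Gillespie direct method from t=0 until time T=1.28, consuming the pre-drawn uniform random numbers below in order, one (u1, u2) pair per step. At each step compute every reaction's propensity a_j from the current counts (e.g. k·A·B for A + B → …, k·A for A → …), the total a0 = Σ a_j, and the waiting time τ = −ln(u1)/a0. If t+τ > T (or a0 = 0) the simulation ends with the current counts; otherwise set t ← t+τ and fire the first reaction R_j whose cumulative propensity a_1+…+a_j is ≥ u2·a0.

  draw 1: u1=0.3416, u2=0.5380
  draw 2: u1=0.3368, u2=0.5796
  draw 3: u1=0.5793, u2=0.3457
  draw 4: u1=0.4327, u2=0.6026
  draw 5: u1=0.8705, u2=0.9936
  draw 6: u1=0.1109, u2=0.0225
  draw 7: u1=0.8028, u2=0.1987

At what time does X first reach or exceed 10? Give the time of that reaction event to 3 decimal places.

Threshold first reached at t = 0.518

t=0.000: Q=2 X=8 A=5
Draw 1: a1=0.952, a2=0.582, a3=2.440, a0=3.974; τ=−ln(0.3416)/3.974=0.270 → t=0.270; u2·a0=0.5380·3.974=2.138; a1+a2=1.534 < 2.138 ≤ a1+…+a3=3.974 → R3 fires; Q=2 X=9 A=7
Draw 2: a1=1.071, a2=0.582, a3=2.745, a0=4.398; τ=−ln(0.3368)/4.398=0.247 → t=0.518; u2·a0=0.5796·4.398=2.549; a1+a2=1.653 < 2.549 ≤ a1+…+a3=4.398 → R3 fires; Q=2 X=10 A=9
Draw 3: a1=1.190, a2=0.582, a3=3.050, a0=4.822; τ=−ln(0.5793)/4.822=0.113 → t=0.631; u2·a0=0.3457·4.822=1.667; a1=1.190 < 1.667 ≤ a1+a2=1.772 → R2 fires; Q=1 X=10 A=10
Draw 4: a1=1.190, a2=0.291, a3=3.050, a0=4.531; τ=−ln(0.4327)/4.531=0.185 → t=0.816; u2·a0=0.6026·4.531=2.730; a1+a2=1.481 < 2.730 ≤ a1+…+a3=4.531 → R3 fires; Q=1 X=11 A=12
Draw 5: a1=1.309, a2=0.291, a3=3.355, a0=4.955; τ=−ln(0.8705)/4.955=0.028 → t=0.844; u2·a0=0.9936·4.955=4.923; a1+a2=1.600 < 4.923 ≤ a1+…+a3=4.955 → R3 fires; Q=1 X=12 A=14
Draw 6: a1=1.428, a2=0.291, a3=3.660, a0=5.379; τ=−ln(0.1109)/5.379=0.409 → t=1.253; u2·a0=0.0225·5.379=0.121 ≤ a1=1.428 → R1 fires; Q=1 X=11 A=15
Draw 7: a1=1.309, a2=0.291, a3=3.355, a0=4.955; τ=−ln(0.8028)/4.955=0.044 → t=1.297 > T=1.28: stop.
X first becomes ≥ 10 when it reaches 10 at the event at t=0.518.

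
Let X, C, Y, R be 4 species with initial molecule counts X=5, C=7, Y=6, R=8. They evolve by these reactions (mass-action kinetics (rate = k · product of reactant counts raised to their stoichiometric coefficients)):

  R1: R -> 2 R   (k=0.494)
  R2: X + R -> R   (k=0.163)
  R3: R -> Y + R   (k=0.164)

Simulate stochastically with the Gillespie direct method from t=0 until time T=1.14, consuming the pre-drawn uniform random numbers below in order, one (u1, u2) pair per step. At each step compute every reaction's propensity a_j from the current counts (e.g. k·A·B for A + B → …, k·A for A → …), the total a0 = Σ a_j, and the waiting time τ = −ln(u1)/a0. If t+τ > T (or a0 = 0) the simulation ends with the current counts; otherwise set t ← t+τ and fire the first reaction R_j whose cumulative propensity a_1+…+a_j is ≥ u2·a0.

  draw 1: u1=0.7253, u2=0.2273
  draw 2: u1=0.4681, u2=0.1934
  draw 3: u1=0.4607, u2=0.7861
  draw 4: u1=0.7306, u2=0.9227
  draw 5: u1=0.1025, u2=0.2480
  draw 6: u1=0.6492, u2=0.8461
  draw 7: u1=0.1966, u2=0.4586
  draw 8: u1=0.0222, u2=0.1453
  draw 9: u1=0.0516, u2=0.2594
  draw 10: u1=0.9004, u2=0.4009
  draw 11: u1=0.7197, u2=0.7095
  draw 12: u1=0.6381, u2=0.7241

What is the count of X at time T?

t=0.000: X=5 C=7 Y=6 R=8
Draw 1: a1=3.952, a2=6.520, a3=1.312, a0=11.784; τ=−ln(0.7253)/11.784=0.027 → t=0.027; u2·a0=0.2273·11.784=2.679 ≤ a1=3.952 → R1 fires; X=5 C=7 Y=6 R=9
Draw 2: a1=4.446, a2=7.335, a3=1.476, a0=13.257; τ=−ln(0.4681)/13.257=0.057 → t=0.085; u2·a0=0.1934·13.257=2.564 ≤ a1=4.446 → R1 fires; X=5 C=7 Y=6 R=10
Draw 3: a1=4.940, a2=8.150, a3=1.640, a0=14.730; τ=−ln(0.4607)/14.730=0.053 → t=0.137; u2·a0=0.7861·14.730=11.579; a1=4.940 < 11.579 ≤ a1+a2=13.090 → R2 fires; X=4 C=7 Y=6 R=10
Draw 4: a1=4.940, a2=6.520, a3=1.640, a0=13.100; τ=−ln(0.7306)/13.100=0.024 → t=0.161; u2·a0=0.9227·13.100=12.087; a1+a2=11.460 < 12.087 ≤ a1+…+a3=13.100 → R3 fires; X=4 C=7 Y=7 R=10
Draw 5: a1=4.940, a2=6.520, a3=1.640, a0=13.100; τ=−ln(0.1025)/13.100=0.174 → t=0.335; u2·a0=0.2480·13.100=3.249 ≤ a1=4.940 → R1 fires; X=4 C=7 Y=7 R=11
Draw 6: a1=5.434, a2=7.172, a3=1.804, a0=14.410; τ=−ln(0.6492)/14.410=0.030 → t=0.365; u2·a0=0.8461·14.410=12.192; a1=5.434 < 12.192 ≤ a1+a2=12.606 → R2 fires; X=3 C=7 Y=7 R=11
Draw 7: a1=5.434, a2=5.379, a3=1.804, a0=12.617; τ=−ln(0.1966)/12.617=0.129 → t=0.494; u2·a0=0.4586·12.617=5.786; a1=5.434 < 5.786 ≤ a1+a2=10.813 → R2 fires; X=2 C=7 Y=7 R=11
Draw 8: a1=5.434, a2=3.586, a3=1.804, a0=10.824; τ=−ln(0.0222)/10.824=0.352 → t=0.846; u2·a0=0.1453·10.824=1.573 ≤ a1=5.434 → R1 fires; X=2 C=7 Y=7 R=12
Draw 9: a1=5.928, a2=3.912, a3=1.968, a0=11.808; τ=−ln(0.0516)/11.808=0.251 → t=1.097; u2·a0=0.2594·11.808=3.063 ≤ a1=5.928 → R1 fires; X=2 C=7 Y=7 R=13
Draw 10: a1=6.422, a2=4.238, a3=2.132, a0=12.792; τ=−ln(0.9004)/12.792=0.008 → t=1.105; u2·a0=0.4009·12.792=5.128 ≤ a1=6.422 → R1 fires; X=2 C=7 Y=7 R=14
Draw 11: a1=6.916, a2=4.564, a3=2.296, a0=13.776; τ=−ln(0.7197)/13.776=0.024 → t=1.129; u2·a0=0.7095·13.776=9.774; a1=6.916 < 9.774 ≤ a1+a2=11.480 → R2 fires; X=1 C=7 Y=7 R=14
Draw 12: a1=6.916, a2=2.282, a3=2.296, a0=11.494; τ=−ln(0.6381)/11.494=0.039 → t=1.168 > T=1.14: stop.
Read off X at T=1.14: 1

X at T = 1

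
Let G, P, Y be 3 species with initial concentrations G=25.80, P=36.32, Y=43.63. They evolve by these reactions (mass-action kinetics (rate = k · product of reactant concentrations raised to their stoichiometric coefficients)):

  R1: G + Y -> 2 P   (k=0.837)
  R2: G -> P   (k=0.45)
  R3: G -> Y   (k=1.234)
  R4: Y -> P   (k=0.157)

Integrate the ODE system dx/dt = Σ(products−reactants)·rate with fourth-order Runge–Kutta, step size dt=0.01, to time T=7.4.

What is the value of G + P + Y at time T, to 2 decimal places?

Value at T = 105.75

Check how each reaction changes W = G + P + Y (weight of products minus weight of reactants):
R1: G + Y -> 2 P: (1·2) − (1·1 + 1·1) = 2 − 2 = 0
R2: G -> P: (1·1) − (1·1) = 1 − 1 = 0
R3: G -> Y: (1·1) − (1·1) = 1 − 1 = 0
R4: Y -> P: (1·1) − (1·1) = 1 − 1 = 0
Every reaction leaves W unchanged, so W is conserved and no simulation is needed: W(T) = W(0) = 25.80 + 36.32 + 43.63 = 105.75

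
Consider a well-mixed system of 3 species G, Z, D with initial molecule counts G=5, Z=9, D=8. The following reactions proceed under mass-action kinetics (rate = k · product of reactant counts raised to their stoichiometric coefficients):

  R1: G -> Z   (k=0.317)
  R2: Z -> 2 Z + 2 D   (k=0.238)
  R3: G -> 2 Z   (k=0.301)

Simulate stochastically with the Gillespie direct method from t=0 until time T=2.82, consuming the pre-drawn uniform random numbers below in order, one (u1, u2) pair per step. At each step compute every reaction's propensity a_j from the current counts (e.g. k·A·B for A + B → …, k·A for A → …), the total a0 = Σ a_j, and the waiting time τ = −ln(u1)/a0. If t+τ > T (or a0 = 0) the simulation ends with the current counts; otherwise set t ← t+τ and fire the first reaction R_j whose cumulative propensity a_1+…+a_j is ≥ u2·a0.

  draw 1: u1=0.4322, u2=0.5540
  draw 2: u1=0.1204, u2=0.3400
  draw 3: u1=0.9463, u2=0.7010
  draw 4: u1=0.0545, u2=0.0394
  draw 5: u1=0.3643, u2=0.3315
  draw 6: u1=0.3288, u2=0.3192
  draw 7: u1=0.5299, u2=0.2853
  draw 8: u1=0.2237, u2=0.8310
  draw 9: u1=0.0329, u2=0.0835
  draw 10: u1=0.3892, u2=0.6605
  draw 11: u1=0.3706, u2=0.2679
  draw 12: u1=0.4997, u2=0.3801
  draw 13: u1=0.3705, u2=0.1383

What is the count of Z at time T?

Z at T = 22

t=0.000: G=5 Z=9 D=8
Draw 1: a1=1.585, a2=2.142, a3=1.505, a0=5.232; τ=−ln(0.4322)/5.232=0.160 → t=0.160; u2·a0=0.5540·5.232=2.899; a1=1.585 < 2.899 ≤ a1+a2=3.727 → R2 fires; G=5 Z=10 D=10
Draw 2: a1=1.585, a2=2.380, a3=1.505, a0=5.470; τ=−ln(0.1204)/5.470=0.387 → t=0.547; u2·a0=0.3400·5.470=1.860; a1=1.585 < 1.860 ≤ a1+a2=3.965 → R2 fires; G=5 Z=11 D=12
Draw 3: a1=1.585, a2=2.618, a3=1.505, a0=5.708; τ=−ln(0.9463)/5.708=0.010 → t=0.557; u2·a0=0.7010·5.708=4.001; a1=1.585 < 4.001 ≤ a1+a2=4.203 → R2 fires; G=5 Z=12 D=14
Draw 4: a1=1.585, a2=2.856, a3=1.505, a0=5.946; τ=−ln(0.0545)/5.946=0.489 → t=1.046; u2·a0=0.0394·5.946=0.234 ≤ a1=1.585 → R1 fires; G=4 Z=13 D=14
Draw 5: a1=1.268, a2=3.094, a3=1.204, a0=5.566; τ=−ln(0.3643)/5.566=0.181 → t=1.228; u2·a0=0.3315·5.566=1.845; a1=1.268 < 1.845 ≤ a1+a2=4.362 → R2 fires; G=4 Z=14 D=16
Draw 6: a1=1.268, a2=3.332, a3=1.204, a0=5.804; τ=−ln(0.3288)/5.804=0.192 → t=1.419; u2·a0=0.3192·5.804=1.853; a1=1.268 < 1.853 ≤ a1+a2=4.600 → R2 fires; G=4 Z=15 D=18
Draw 7: a1=1.268, a2=3.570, a3=1.204, a0=6.042; τ=−ln(0.5299)/6.042=0.105 → t=1.525; u2·a0=0.2853·6.042=1.724; a1=1.268 < 1.724 ≤ a1+a2=4.838 → R2 fires; G=4 Z=16 D=20
Draw 8: a1=1.268, a2=3.808, a3=1.204, a0=6.280; τ=−ln(0.2237)/6.280=0.238 → t=1.763; u2·a0=0.8310·6.280=5.219; a1+a2=5.076 < 5.219 ≤ a1+…+a3=6.280 → R3 fires; G=3 Z=18 D=20
Draw 9: a1=0.951, a2=4.284, a3=0.903, a0=6.138; τ=−ln(0.0329)/6.138=0.556 → t=2.319; u2·a0=0.0835·6.138=0.513 ≤ a1=0.951 → R1 fires; G=2 Z=19 D=20
Draw 10: a1=0.634, a2=4.522, a3=0.602, a0=5.758; τ=−ln(0.3892)/5.758=0.164 → t=2.483; u2·a0=0.6605·5.758=3.803; a1=0.634 < 3.803 ≤ a1+a2=5.156 → R2 fires; G=2 Z=20 D=22
Draw 11: a1=0.634, a2=4.760, a3=0.602, a0=5.996; τ=−ln(0.3706)/5.996=0.166 → t=2.649; u2·a0=0.2679·5.996=1.606; a1=0.634 < 1.606 ≤ a1+a2=5.394 → R2 fires; G=2 Z=21 D=24
Draw 12: a1=0.634, a2=4.998, a3=0.602, a0=6.234; τ=−ln(0.4997)/6.234=0.111 → t=2.760; u2·a0=0.3801·6.234=2.370; a1=0.634 < 2.370 ≤ a1+a2=5.632 → R2 fires; G=2 Z=22 D=26
Draw 13: a1=0.634, a2=5.236, a3=0.602, a0=6.472; τ=−ln(0.3705)/6.472=0.153 → t=2.913 > T=2.82: stop.
Read off Z at T=2.82: 22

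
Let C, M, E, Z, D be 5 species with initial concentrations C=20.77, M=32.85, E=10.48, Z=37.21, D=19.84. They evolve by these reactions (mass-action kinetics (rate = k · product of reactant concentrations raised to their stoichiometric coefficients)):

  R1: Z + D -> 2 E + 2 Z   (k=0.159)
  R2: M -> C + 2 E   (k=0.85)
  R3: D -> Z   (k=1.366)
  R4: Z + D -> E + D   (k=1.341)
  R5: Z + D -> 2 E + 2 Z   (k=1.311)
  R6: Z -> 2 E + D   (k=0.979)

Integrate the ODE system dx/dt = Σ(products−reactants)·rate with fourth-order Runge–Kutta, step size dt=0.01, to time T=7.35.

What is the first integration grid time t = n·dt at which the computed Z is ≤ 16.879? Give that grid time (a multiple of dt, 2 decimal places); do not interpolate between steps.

Threshold first reached at t = 0.99

RK4 with dt=0.01: 735 steps to T=7.35. Trajectory (selected grid times):
t=0.00: C=20.77 M=32.85 E=10.48 Z=37.21 D=19.84
t=0.82: C=37.26 M=16.36 E=206.80 Z=19.39 D=0.64
t=0.98: C=39.34 M=14.28 E=224.52 Z=16.92 D=0.63
t=0.99: C=39.46 M=14.16 E=225.55 Z=16.78 D=0.63
t=1.63: C=45.40 M=8.22 E=275.89 Z=9.85 D=0.61
t=2.45: C=49.53 M=4.09 E=310.83 Z=5.17 D=0.57
t=3.27: C=51.58 M=2.04 E=328.66 Z=2.88 D=0.52
t=4.08: C=52.60 M=1.02 E=338.08 Z=1.75 D=0.45
t=4.90: C=53.11 M=0.51 E=343.49 Z=1.15 D=0.39
t=5.72: C=53.37 M=0.25 E=346.80 Z=0.82 D=0.34
t=6.53: C=53.49 M=0.13 E=348.95 Z=0.62 D=0.29
t=7.35: C=53.56 M=0.06 E=350.49 Z=0.49 D=0.25
Z(0.98)=16.922 > 16.879 but Z(0.99)=16.780 ≤ 16.879, so the first grid time is t=0.99.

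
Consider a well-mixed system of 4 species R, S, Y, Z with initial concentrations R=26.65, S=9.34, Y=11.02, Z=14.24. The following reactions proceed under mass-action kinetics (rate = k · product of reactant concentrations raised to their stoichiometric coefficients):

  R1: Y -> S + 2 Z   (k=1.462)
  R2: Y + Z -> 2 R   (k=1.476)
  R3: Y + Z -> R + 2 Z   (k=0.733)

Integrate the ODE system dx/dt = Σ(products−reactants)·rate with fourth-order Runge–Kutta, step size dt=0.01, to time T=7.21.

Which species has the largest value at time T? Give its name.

Dominant species at T: R

RK4 with dt=0.01: 721 steps to T=7.21. Trajectory (selected grid times):
t=0.00: R=26.65 S=9.34 Y=11.02 Z=14.24
t=0.80: R=44.14 S=9.88 Y=0.00 Z=11.78
t=1.60: R=44.14 S=9.88 Y=0.00 Z=11.78
t=2.40: R=44.14 S=9.88 Y=0.00 Z=11.78
t=3.20: R=44.14 S=9.88 Y=0.00 Z=11.78
t=4.01: R=44.14 S=9.88 Y=0.00 Z=11.78
t=4.81: R=44.14 S=9.88 Y=0.00 Z=11.78
t=5.61: R=44.14 S=9.88 Y=0.00 Z=11.78
t=6.41: R=44.14 S=9.88 Y=0.00 Z=11.78
t=7.21: R=44.14 S=9.88 Y=0.00 Z=11.78
At T=7.21: R=44.14 S=9.88 Y=0.00 Z=11.78; the largest is R.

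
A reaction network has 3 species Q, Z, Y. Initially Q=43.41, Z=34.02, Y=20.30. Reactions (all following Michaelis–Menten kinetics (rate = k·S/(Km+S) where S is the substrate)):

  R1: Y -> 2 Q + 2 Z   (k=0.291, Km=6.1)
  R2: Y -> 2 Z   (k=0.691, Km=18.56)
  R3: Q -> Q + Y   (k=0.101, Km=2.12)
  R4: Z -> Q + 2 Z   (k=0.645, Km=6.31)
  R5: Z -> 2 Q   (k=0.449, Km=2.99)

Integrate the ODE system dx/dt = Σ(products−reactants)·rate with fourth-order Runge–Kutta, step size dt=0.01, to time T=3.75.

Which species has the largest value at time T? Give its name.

Dominant species at T: Q

RK4 with dt=0.01: 375 steps to T=3.75. Trajectory (selected grid times):
t=0.00: Q=43.41 Z=34.02 Y=20.30
t=0.42: Q=44.17 Z=34.57 Y=20.10
t=0.83: Q=44.92 Z=35.10 Y=19.90
t=1.25: Q=45.68 Z=35.64 Y=19.69
t=1.67: Q=46.45 Z=36.18 Y=19.49
t=2.08: Q=47.20 Z=36.71 Y=19.30
t=2.50: Q=47.96 Z=37.24 Y=19.10
t=2.92: Q=48.73 Z=37.78 Y=18.90
t=3.33: Q=49.48 Z=38.30 Y=18.70
t=3.75: Q=50.24 Z=38.83 Y=18.51
At T=3.75: Q=50.24 Z=38.83 Y=18.51; the largest is Q.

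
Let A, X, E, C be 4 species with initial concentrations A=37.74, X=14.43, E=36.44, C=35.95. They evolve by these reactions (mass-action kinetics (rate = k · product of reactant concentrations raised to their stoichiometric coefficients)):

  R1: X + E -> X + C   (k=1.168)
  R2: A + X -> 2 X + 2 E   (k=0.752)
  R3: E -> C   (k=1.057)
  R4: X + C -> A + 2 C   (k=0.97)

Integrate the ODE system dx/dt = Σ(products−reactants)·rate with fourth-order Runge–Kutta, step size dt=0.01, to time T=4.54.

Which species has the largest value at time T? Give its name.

RK4 with dt=0.01: 454 steps to T=4.54. Trajectory (selected grid times):
t=0.00: A=37.74 X=14.43 E=36.44 C=35.95
t=0.50: A=52.17 X=0.00 E=27.33 C=109.93
t=1.01: A=52.17 X=0.00 E=15.94 C=121.32
t=1.51: A=52.17 X=0.00 E=9.40 C=127.87
t=2.02: A=52.17 X=0.00 E=5.48 C=131.78
t=2.52: A=52.17 X=0.00 E=3.23 C=134.04
t=3.03: A=52.17 X=0.00 E=1.88 C=135.38
t=3.53: A=52.17 X=0.00 E=1.11 C=136.16
t=4.04: A=52.17 X=0.00 E=0.65 C=136.62
t=4.54: A=52.17 X=0.00 E=0.38 C=136.88
At T=4.54: A=52.17 X=0.00 E=0.38 C=136.88; the largest is C.

Dominant species at T: C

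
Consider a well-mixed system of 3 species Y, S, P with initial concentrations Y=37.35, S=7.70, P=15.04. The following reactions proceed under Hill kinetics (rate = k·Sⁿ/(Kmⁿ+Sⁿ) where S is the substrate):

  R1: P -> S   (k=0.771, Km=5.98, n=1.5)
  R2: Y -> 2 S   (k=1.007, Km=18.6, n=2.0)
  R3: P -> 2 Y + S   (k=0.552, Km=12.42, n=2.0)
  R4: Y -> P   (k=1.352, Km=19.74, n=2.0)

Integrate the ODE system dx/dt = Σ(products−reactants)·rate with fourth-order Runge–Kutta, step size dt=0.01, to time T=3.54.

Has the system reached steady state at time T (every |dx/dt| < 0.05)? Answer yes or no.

RK4 with dt=0.01: 354 steps to T=3.54. Trajectory (selected grid times):
t=0.00: Y=37.35 S=7.70 P=15.04
t=0.39: Y=36.88 S=8.70 P=15.08
t=0.79: Y=36.41 S=9.72 P=15.12
t=1.18: Y=35.95 S=10.71 P=15.16
t=1.57: Y=35.49 S=11.69 P=15.19
t=1.97: Y=35.03 S=12.70 P=15.23
t=2.36: Y=34.58 S=13.69 P=15.25
t=2.75: Y=34.14 S=14.66 P=15.28
t=3.15: Y=33.69 S=15.66 P=15.30
t=3.54: Y=33.26 S=16.64 P=15.32
Rates at T: R1=0.6199, R2=0.7671, R3=0.3331, R4=0.9999
dx/dt at T (Σ net stoichiometry × rate): Y=-1.1008, S=+2.4872, P=+0.0469
Largest |dx/dt| is |+2.4872| (S) ≥ 0.05 → not steady.

Steady state at T: no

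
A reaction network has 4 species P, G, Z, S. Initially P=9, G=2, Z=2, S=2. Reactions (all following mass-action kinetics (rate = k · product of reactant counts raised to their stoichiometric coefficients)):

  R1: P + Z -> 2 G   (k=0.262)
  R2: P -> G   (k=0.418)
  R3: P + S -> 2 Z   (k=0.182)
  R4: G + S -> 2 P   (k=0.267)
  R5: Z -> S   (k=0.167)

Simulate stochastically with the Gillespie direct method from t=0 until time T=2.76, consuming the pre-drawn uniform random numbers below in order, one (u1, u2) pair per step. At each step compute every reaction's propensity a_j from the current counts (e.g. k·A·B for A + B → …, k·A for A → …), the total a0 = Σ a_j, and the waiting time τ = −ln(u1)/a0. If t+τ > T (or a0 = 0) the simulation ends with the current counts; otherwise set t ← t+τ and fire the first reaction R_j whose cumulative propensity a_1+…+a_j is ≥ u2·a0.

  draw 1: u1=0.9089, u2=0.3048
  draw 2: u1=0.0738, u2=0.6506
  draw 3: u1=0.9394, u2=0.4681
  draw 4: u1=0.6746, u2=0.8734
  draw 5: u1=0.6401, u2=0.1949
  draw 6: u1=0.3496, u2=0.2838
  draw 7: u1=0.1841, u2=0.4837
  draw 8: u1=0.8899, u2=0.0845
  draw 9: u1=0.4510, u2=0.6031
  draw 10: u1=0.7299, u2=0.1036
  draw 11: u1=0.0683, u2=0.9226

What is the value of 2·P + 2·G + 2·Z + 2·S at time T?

Check how each reaction changes W = 2·P + 2·G + 2·Z + 2·S (weight of products minus weight of reactants):
R1: P + Z -> 2 G: (2·2) − (2·1 + 2·1) = 4 − 4 = 0
R2: P -> G: (2·1) − (2·1) = 2 − 2 = 0
R3: P + S -> 2 Z: (2·2) − (2·1 + 2·1) = 4 − 4 = 0
R4: G + S -> 2 P: (2·2) − (2·1 + 2·1) = 4 − 4 = 0
R5: Z -> S: (2·1) − (2·1) = 2 − 2 = 0
Every reaction leaves W unchanged, so W is conserved and no simulation is needed: W(T) = W(0) = 2·9 + 2·2 + 2·2 + 2·2 = 30

Value at T = 30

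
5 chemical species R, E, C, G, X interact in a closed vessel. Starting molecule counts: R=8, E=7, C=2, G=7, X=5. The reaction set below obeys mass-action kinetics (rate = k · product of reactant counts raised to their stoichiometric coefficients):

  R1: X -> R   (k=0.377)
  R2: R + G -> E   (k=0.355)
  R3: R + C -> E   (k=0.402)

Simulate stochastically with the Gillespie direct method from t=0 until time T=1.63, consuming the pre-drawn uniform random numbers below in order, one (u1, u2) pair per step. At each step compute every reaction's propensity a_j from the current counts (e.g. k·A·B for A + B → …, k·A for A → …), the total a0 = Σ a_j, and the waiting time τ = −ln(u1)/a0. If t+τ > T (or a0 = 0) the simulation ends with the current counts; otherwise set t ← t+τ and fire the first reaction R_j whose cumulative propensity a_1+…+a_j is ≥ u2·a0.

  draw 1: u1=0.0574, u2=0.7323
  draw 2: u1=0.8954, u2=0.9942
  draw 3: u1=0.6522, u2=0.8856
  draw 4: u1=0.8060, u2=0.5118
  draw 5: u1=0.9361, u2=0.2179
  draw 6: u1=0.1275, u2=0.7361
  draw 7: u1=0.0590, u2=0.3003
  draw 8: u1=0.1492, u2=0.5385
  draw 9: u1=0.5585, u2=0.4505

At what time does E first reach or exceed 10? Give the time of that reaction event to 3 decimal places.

Threshold first reached at t = 0.131

t=0.000: R=8 E=7 C=2 G=7 X=5
Draw 1: a1=1.885, a2=19.880, a3=6.432, a0=28.197; τ=−ln(0.0574)/28.197=0.101 → t=0.101; u2·a0=0.7323·28.197=20.649; a1=1.885 < 20.649 ≤ a1+a2=21.765 → R2 fires; R=7 E=8 C=2 G=6 X=5
Draw 2: a1=1.885, a2=14.910, a3=5.628, a0=22.423; τ=−ln(0.8954)/22.423=0.005 → t=0.106; u2·a0=0.9942·22.423=22.293; a1+a2=16.795 < 22.293 ≤ a1+…+a3=22.423 → R3 fires; R=6 E=9 C=1 G=6 X=5
Draw 3: a1=1.885, a2=12.780, a3=2.412, a0=17.077; τ=−ln(0.6522)/17.077=0.025 → t=0.131; u2·a0=0.8856·17.077=15.123; a1+a2=14.665 < 15.123 ≤ a1+…+a3=17.077 → R3 fires; R=5 E=10 C=0 G=6 X=5
Draw 4: a1=1.885, a2=10.650, a3=0.000, a0=12.535; τ=−ln(0.8060)/12.535=0.017 → t=0.149; u2·a0=0.5118·12.535=6.415; a1=1.885 < 6.415 ≤ a1+a2=12.535 → R2 fires; R=4 E=11 C=0 G=5 X=5
Draw 5: a1=1.885, a2=7.100, a3=0.000, a0=8.985; τ=−ln(0.9361)/8.985=0.007 → t=0.156; u2·a0=0.2179·8.985=1.958; a1=1.885 < 1.958 ≤ a1+a2=8.985 → R2 fires; R=3 E=12 C=0 G=4 X=5
Draw 6: a1=1.885, a2=4.260, a3=0.000, a0=6.145; τ=−ln(0.1275)/6.145=0.335 → t=0.491; u2·a0=0.7361·6.145=4.523; a1=1.885 < 4.523 ≤ a1+a2=6.145 → R2 fires; R=2 E=13 C=0 G=3 X=5
Draw 7: a1=1.885, a2=2.130, a3=0.000, a0=4.015; τ=−ln(0.0590)/4.015=0.705 → t=1.196; u2·a0=0.3003·4.015=1.206 ≤ a1=1.885 → R1 fires; R=3 E=13 C=0 G=3 X=4
Draw 8: a1=1.508, a2=3.195, a3=0.000, a0=4.703; τ=−ln(0.1492)/4.703=0.405 → t=1.600; u2·a0=0.5385·4.703=2.533; a1=1.508 < 2.533 ≤ a1+a2=4.703 → R2 fires; R=2 E=14 C=0 G=2 X=4
Draw 9: a1=1.508, a2=1.420, a3=0.000, a0=2.928; τ=−ln(0.5585)/2.928=0.199 → t=1.799 > T=1.63: stop.
E first becomes ≥ 10 when it reaches 10 at the event at t=0.131.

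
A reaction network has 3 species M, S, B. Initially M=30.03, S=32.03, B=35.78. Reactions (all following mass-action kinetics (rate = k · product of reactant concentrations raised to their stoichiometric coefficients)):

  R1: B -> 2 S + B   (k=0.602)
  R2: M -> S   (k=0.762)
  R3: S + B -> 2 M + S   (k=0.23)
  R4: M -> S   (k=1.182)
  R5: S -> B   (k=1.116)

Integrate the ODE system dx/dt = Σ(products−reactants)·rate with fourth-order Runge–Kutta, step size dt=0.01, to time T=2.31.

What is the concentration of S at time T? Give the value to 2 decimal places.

RK4 with dt=0.01: 231 steps to T=2.31. Trajectory (selected grid times):
t=0.00: M=30.03 S=32.03 B=35.78
t=0.26: M=80.33 S=57.25 B=7.08
t=0.51: M=83.29 S=79.51 B=4.89
t=0.77: M=91.38 S=98.96 B=4.85
t=1.03: M=104.96 S=118.41 B=4.85
t=1.28: M=121.71 S=138.96 B=4.85
t=1.54: M=142.61 S=163.35 B=4.85
t=1.80: M=167.26 S=191.62 B=4.85
t=2.05: M=194.93 S=223.17 B=4.85
t=2.31: M=228.45 S=261.32 B=4.85
Read off S at T=2.31: 261.32

S at T = 261.32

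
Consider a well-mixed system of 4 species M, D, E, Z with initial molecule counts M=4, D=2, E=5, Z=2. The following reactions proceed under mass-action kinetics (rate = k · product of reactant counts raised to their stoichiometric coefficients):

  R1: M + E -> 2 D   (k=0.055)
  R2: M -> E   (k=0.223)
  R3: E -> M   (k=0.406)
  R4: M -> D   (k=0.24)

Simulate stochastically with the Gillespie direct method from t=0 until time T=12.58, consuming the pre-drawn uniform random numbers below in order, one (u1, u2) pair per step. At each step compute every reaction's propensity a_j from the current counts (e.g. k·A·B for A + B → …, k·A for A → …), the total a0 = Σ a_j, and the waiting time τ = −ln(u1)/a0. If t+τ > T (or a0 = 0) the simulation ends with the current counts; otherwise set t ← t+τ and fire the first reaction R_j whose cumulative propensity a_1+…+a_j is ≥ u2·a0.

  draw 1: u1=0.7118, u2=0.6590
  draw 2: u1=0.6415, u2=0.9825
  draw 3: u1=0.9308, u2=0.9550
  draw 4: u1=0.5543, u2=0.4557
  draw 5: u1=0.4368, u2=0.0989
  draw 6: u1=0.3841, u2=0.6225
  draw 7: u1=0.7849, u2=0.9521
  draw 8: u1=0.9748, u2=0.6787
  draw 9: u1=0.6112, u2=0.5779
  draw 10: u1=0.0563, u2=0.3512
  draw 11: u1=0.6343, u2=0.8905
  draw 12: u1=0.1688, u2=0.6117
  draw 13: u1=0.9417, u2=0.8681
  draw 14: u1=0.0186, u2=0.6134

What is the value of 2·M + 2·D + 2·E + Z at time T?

Value at T = 24

Check how each reaction changes W = 2·M + 2·D + 2·E + Z (weight of products minus weight of reactants):
R1: M + E -> 2 D: (2·2) − (2·1 + 2·1) = 4 − 4 = 0
R2: M -> E: (2·1) − (2·1) = 2 − 2 = 0
R3: E -> M: (2·1) − (2·1) = 2 − 2 = 0
R4: M -> D: (2·1) − (2·1) = 2 − 2 = 0
Every reaction leaves W unchanged, so W is conserved and no simulation is needed: W(T) = W(0) = 2·4 + 2·2 + 2·5 + 2 = 24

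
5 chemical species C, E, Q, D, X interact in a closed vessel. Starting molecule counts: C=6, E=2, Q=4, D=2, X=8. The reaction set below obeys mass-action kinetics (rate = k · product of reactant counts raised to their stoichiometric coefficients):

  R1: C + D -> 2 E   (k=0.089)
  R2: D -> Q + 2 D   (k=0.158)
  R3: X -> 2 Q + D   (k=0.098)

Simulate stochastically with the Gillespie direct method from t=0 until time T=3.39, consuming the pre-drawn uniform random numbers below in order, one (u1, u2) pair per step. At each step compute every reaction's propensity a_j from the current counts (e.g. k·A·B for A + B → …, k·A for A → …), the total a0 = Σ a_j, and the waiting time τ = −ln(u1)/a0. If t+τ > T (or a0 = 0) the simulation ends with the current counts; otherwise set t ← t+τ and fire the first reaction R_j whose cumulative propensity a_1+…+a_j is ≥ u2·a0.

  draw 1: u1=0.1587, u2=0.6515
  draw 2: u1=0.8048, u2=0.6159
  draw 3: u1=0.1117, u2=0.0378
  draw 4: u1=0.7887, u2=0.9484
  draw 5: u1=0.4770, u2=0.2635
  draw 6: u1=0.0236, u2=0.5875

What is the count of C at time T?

t=0.000: C=6 E=2 Q=4 D=2 X=8
Draw 1: a1=1.068, a2=0.316, a3=0.784, a0=2.168; τ=−ln(0.1587)/2.168=0.849 → t=0.849; u2·a0=0.6515·2.168=1.412; a1+a2=1.384 < 1.412 ≤ a1+…+a3=2.168 → R3 fires; C=6 E=2 Q=6 D=3 X=7
Draw 2: a1=1.602, a2=0.474, a3=0.686, a0=2.762; τ=−ln(0.8048)/2.762=0.079 → t=0.928; u2·a0=0.6159·2.762=1.701; a1=1.602 < 1.701 ≤ a1+a2=2.076 → R2 fires; C=6 E=2 Q=7 D=4 X=7
Draw 3: a1=2.136, a2=0.632, a3=0.686, a0=3.454; τ=−ln(0.1117)/3.454=0.635 → t=1.562; u2·a0=0.0378·3.454=0.131 ≤ a1=2.136 → R1 fires; C=5 E=4 Q=7 D=3 X=7
Draw 4: a1=1.335, a2=0.474, a3=0.686, a0=2.495; τ=−ln(0.7887)/2.495=0.095 → t=1.657; u2·a0=0.9484·2.495=2.366; a1+a2=1.809 < 2.366 ≤ a1+…+a3=2.495 → R3 fires; C=5 E=4 Q=9 D=4 X=6
Draw 5: a1=1.780, a2=0.632, a3=0.588, a0=3.000; τ=−ln(0.4770)/3.000=0.247 → t=1.904; u2·a0=0.2635·3.000=0.790 ≤ a1=1.780 → R1 fires; C=4 E=6 Q=9 D=3 X=6
Draw 6: a1=1.068, a2=0.474, a3=0.588, a0=2.130; τ=−ln(0.0236)/2.130=1.759 → t=3.663 > T=3.39: stop.
Read off C at T=3.39: 4

C at T = 4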